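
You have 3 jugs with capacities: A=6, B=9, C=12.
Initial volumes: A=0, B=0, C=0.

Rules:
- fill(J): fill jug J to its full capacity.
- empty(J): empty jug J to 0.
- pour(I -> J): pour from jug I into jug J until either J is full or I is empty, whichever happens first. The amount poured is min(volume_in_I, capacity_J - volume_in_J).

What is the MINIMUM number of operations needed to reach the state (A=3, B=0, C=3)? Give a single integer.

BFS from (A=0, B=0, C=0). One shortest path:
  1. fill(C) -> (A=0 B=0 C=12)
  2. pour(C -> B) -> (A=0 B=9 C=3)
  3. pour(B -> A) -> (A=6 B=3 C=3)
  4. empty(A) -> (A=0 B=3 C=3)
  5. pour(B -> A) -> (A=3 B=0 C=3)
Reached target in 5 moves.

Answer: 5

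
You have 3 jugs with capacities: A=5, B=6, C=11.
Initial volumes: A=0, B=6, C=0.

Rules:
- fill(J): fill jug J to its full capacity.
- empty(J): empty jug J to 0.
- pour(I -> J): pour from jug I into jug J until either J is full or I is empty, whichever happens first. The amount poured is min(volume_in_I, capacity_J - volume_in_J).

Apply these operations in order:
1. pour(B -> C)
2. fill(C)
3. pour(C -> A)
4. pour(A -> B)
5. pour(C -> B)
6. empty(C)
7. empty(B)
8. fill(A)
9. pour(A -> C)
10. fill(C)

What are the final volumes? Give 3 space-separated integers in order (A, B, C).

Answer: 0 0 11

Derivation:
Step 1: pour(B -> C) -> (A=0 B=0 C=6)
Step 2: fill(C) -> (A=0 B=0 C=11)
Step 3: pour(C -> A) -> (A=5 B=0 C=6)
Step 4: pour(A -> B) -> (A=0 B=5 C=6)
Step 5: pour(C -> B) -> (A=0 B=6 C=5)
Step 6: empty(C) -> (A=0 B=6 C=0)
Step 7: empty(B) -> (A=0 B=0 C=0)
Step 8: fill(A) -> (A=5 B=0 C=0)
Step 9: pour(A -> C) -> (A=0 B=0 C=5)
Step 10: fill(C) -> (A=0 B=0 C=11)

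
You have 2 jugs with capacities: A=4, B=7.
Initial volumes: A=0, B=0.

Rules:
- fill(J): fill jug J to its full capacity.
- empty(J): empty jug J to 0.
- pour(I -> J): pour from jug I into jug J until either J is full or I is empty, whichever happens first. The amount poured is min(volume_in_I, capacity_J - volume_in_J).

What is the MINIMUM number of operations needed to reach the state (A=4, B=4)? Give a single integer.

Answer: 3

Derivation:
BFS from (A=0, B=0). One shortest path:
  1. fill(A) -> (A=4 B=0)
  2. pour(A -> B) -> (A=0 B=4)
  3. fill(A) -> (A=4 B=4)
Reached target in 3 moves.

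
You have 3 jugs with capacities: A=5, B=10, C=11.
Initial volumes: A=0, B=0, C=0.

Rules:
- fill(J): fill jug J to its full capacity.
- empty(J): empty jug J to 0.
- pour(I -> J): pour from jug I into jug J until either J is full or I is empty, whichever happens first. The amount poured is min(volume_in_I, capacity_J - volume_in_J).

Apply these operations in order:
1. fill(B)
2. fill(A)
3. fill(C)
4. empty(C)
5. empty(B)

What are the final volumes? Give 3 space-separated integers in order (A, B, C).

Step 1: fill(B) -> (A=0 B=10 C=0)
Step 2: fill(A) -> (A=5 B=10 C=0)
Step 3: fill(C) -> (A=5 B=10 C=11)
Step 4: empty(C) -> (A=5 B=10 C=0)
Step 5: empty(B) -> (A=5 B=0 C=0)

Answer: 5 0 0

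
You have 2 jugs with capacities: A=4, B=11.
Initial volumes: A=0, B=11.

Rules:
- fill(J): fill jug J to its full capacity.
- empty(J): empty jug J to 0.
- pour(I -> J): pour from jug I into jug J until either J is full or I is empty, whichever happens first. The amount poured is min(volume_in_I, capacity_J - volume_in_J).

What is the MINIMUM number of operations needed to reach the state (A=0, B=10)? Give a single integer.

Answer: 8

Derivation:
BFS from (A=0, B=11). One shortest path:
  1. pour(B -> A) -> (A=4 B=7)
  2. empty(A) -> (A=0 B=7)
  3. pour(B -> A) -> (A=4 B=3)
  4. empty(A) -> (A=0 B=3)
  5. pour(B -> A) -> (A=3 B=0)
  6. fill(B) -> (A=3 B=11)
  7. pour(B -> A) -> (A=4 B=10)
  8. empty(A) -> (A=0 B=10)
Reached target in 8 moves.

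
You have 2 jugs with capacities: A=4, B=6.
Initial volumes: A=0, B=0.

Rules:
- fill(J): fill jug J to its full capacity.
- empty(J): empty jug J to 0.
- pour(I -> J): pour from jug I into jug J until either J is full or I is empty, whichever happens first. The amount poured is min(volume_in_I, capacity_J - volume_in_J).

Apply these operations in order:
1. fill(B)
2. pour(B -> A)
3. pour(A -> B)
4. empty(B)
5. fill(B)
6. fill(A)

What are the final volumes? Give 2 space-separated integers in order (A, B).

Step 1: fill(B) -> (A=0 B=6)
Step 2: pour(B -> A) -> (A=4 B=2)
Step 3: pour(A -> B) -> (A=0 B=6)
Step 4: empty(B) -> (A=0 B=0)
Step 5: fill(B) -> (A=0 B=6)
Step 6: fill(A) -> (A=4 B=6)

Answer: 4 6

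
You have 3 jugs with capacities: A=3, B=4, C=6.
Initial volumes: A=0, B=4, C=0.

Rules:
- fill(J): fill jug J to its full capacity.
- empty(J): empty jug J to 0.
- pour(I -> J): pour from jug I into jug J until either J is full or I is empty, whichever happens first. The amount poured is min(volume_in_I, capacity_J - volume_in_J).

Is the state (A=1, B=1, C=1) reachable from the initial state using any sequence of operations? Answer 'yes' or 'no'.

Answer: no

Derivation:
BFS explored all 110 reachable states.
Reachable set includes: (0,0,0), (0,0,1), (0,0,2), (0,0,3), (0,0,4), (0,0,5), (0,0,6), (0,1,0), (0,1,1), (0,1,2), (0,1,3), (0,1,4) ...
Target (A=1, B=1, C=1) not in reachable set → no.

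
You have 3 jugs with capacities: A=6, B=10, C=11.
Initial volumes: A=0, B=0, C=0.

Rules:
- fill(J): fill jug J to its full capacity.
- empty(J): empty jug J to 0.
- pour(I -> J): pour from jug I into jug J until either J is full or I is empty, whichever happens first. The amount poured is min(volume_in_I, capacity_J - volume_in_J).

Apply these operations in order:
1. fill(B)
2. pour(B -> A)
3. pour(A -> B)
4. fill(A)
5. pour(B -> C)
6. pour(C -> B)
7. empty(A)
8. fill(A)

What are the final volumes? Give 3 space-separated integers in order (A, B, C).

Answer: 6 10 0

Derivation:
Step 1: fill(B) -> (A=0 B=10 C=0)
Step 2: pour(B -> A) -> (A=6 B=4 C=0)
Step 3: pour(A -> B) -> (A=0 B=10 C=0)
Step 4: fill(A) -> (A=6 B=10 C=0)
Step 5: pour(B -> C) -> (A=6 B=0 C=10)
Step 6: pour(C -> B) -> (A=6 B=10 C=0)
Step 7: empty(A) -> (A=0 B=10 C=0)
Step 8: fill(A) -> (A=6 B=10 C=0)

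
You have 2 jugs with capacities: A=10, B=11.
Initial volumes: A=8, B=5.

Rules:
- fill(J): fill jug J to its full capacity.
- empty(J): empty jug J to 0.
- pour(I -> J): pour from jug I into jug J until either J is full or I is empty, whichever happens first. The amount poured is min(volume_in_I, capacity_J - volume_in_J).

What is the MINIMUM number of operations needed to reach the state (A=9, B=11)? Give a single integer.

BFS from (A=8, B=5). One shortest path:
  1. fill(A) -> (A=10 B=5)
  2. empty(B) -> (A=10 B=0)
  3. pour(A -> B) -> (A=0 B=10)
  4. fill(A) -> (A=10 B=10)
  5. pour(A -> B) -> (A=9 B=11)
Reached target in 5 moves.

Answer: 5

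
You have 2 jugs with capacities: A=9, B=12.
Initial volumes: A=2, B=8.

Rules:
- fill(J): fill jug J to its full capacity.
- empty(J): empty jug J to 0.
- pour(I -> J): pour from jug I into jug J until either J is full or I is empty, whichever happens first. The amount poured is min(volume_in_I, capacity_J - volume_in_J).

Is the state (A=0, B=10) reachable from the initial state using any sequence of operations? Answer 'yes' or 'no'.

BFS from (A=2, B=8):
  1. pour(A -> B) -> (A=0 B=10)
Target reached → yes.

Answer: yes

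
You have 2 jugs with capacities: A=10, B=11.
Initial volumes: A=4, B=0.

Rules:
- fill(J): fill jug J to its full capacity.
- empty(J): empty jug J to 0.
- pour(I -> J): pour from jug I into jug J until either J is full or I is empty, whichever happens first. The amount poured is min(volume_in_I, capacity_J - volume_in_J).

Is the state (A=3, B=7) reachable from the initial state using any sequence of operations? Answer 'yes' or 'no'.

BFS explored all 42 reachable states.
Reachable set includes: (0,0), (0,1), (0,2), (0,3), (0,4), (0,5), (0,6), (0,7), (0,8), (0,9), (0,10), (0,11) ...
Target (A=3, B=7) not in reachable set → no.

Answer: no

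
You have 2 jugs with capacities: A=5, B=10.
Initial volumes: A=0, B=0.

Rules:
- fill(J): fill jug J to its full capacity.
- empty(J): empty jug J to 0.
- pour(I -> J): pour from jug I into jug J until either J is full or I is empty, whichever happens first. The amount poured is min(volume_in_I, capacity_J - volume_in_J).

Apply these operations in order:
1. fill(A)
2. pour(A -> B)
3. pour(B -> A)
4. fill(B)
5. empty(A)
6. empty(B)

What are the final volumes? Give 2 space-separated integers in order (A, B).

Answer: 0 0

Derivation:
Step 1: fill(A) -> (A=5 B=0)
Step 2: pour(A -> B) -> (A=0 B=5)
Step 3: pour(B -> A) -> (A=5 B=0)
Step 4: fill(B) -> (A=5 B=10)
Step 5: empty(A) -> (A=0 B=10)
Step 6: empty(B) -> (A=0 B=0)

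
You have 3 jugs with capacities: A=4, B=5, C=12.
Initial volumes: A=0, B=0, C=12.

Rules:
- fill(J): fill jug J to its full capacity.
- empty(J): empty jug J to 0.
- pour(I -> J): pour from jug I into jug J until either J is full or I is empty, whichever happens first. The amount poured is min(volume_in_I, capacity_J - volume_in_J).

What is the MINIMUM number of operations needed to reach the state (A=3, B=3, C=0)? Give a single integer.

BFS from (A=0, B=0, C=12). One shortest path:
  1. fill(A) -> (A=4 B=0 C=12)
  2. pour(A -> B) -> (A=0 B=4 C=12)
  3. pour(C -> A) -> (A=4 B=4 C=8)
  4. pour(A -> B) -> (A=3 B=5 C=8)
  5. empty(B) -> (A=3 B=0 C=8)
  6. pour(C -> B) -> (A=3 B=5 C=3)
  7. empty(B) -> (A=3 B=0 C=3)
  8. pour(C -> B) -> (A=3 B=3 C=0)
Reached target in 8 moves.

Answer: 8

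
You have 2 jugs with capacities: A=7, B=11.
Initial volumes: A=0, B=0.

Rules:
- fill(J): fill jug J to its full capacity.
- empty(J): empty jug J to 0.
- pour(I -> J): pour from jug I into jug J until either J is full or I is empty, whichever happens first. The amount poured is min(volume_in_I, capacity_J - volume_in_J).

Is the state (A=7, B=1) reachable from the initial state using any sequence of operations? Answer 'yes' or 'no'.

Answer: yes

Derivation:
BFS from (A=0, B=0):
  1. fill(B) -> (A=0 B=11)
  2. pour(B -> A) -> (A=7 B=4)
  3. empty(A) -> (A=0 B=4)
  4. pour(B -> A) -> (A=4 B=0)
  5. fill(B) -> (A=4 B=11)
  6. pour(B -> A) -> (A=7 B=8)
  7. empty(A) -> (A=0 B=8)
  8. pour(B -> A) -> (A=7 B=1)
Target reached → yes.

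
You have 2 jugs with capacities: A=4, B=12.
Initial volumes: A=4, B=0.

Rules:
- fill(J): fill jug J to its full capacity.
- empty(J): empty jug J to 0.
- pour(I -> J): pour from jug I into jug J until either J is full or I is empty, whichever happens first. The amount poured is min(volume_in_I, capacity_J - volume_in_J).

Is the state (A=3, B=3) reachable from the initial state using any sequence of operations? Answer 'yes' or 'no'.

BFS explored all 8 reachable states.
Reachable set includes: (0,0), (0,4), (0,8), (0,12), (4,0), (4,4), (4,8), (4,12)
Target (A=3, B=3) not in reachable set → no.

Answer: no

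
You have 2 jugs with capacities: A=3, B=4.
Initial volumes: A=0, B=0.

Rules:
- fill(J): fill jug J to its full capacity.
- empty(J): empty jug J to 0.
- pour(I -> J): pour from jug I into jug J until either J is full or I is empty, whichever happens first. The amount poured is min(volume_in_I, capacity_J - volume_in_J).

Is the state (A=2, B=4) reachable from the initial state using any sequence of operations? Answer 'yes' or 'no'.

Answer: yes

Derivation:
BFS from (A=0, B=0):
  1. fill(A) -> (A=3 B=0)
  2. pour(A -> B) -> (A=0 B=3)
  3. fill(A) -> (A=3 B=3)
  4. pour(A -> B) -> (A=2 B=4)
Target reached → yes.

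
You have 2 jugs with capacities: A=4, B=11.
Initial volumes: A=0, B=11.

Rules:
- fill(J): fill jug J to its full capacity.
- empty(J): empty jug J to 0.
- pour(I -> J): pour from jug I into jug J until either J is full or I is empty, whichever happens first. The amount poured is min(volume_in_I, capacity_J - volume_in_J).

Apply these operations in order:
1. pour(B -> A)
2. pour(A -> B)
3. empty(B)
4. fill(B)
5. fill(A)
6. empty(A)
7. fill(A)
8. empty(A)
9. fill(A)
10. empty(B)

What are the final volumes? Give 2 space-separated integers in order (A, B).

Answer: 4 0

Derivation:
Step 1: pour(B -> A) -> (A=4 B=7)
Step 2: pour(A -> B) -> (A=0 B=11)
Step 3: empty(B) -> (A=0 B=0)
Step 4: fill(B) -> (A=0 B=11)
Step 5: fill(A) -> (A=4 B=11)
Step 6: empty(A) -> (A=0 B=11)
Step 7: fill(A) -> (A=4 B=11)
Step 8: empty(A) -> (A=0 B=11)
Step 9: fill(A) -> (A=4 B=11)
Step 10: empty(B) -> (A=4 B=0)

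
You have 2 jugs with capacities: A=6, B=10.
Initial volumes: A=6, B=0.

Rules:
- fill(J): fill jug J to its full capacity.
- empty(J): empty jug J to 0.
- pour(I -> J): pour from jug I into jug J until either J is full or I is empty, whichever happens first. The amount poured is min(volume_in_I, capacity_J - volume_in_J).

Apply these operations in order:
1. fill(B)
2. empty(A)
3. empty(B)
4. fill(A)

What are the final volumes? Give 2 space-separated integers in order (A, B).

Step 1: fill(B) -> (A=6 B=10)
Step 2: empty(A) -> (A=0 B=10)
Step 3: empty(B) -> (A=0 B=0)
Step 4: fill(A) -> (A=6 B=0)

Answer: 6 0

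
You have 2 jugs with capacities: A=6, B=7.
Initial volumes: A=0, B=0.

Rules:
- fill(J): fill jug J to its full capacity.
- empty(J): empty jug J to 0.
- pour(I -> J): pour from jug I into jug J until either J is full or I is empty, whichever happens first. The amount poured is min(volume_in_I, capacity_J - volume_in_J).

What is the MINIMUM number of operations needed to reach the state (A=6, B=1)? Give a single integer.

BFS from (A=0, B=0). One shortest path:
  1. fill(B) -> (A=0 B=7)
  2. pour(B -> A) -> (A=6 B=1)
Reached target in 2 moves.

Answer: 2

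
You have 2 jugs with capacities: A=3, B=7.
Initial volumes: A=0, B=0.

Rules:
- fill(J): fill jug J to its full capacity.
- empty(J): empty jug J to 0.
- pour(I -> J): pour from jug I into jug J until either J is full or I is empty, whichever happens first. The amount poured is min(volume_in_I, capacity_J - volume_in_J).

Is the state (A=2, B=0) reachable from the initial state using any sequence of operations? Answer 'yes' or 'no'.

BFS from (A=0, B=0):
  1. fill(A) -> (A=3 B=0)
  2. pour(A -> B) -> (A=0 B=3)
  3. fill(A) -> (A=3 B=3)
  4. pour(A -> B) -> (A=0 B=6)
  5. fill(A) -> (A=3 B=6)
  6. pour(A -> B) -> (A=2 B=7)
  7. empty(B) -> (A=2 B=0)
Target reached → yes.

Answer: yes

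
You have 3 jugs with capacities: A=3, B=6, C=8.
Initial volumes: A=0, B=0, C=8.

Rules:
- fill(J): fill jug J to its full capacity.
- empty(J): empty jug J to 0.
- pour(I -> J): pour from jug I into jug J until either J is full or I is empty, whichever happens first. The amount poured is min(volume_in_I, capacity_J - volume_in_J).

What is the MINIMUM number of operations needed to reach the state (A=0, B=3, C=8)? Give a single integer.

BFS from (A=0, B=0, C=8). One shortest path:
  1. fill(A) -> (A=3 B=0 C=8)
  2. pour(A -> B) -> (A=0 B=3 C=8)
Reached target in 2 moves.

Answer: 2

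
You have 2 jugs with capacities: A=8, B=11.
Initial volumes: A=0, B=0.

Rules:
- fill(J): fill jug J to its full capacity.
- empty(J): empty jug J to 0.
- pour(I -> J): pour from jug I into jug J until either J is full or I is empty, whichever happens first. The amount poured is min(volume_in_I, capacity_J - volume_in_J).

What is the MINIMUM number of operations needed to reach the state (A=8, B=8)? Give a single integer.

Answer: 3

Derivation:
BFS from (A=0, B=0). One shortest path:
  1. fill(A) -> (A=8 B=0)
  2. pour(A -> B) -> (A=0 B=8)
  3. fill(A) -> (A=8 B=8)
Reached target in 3 moves.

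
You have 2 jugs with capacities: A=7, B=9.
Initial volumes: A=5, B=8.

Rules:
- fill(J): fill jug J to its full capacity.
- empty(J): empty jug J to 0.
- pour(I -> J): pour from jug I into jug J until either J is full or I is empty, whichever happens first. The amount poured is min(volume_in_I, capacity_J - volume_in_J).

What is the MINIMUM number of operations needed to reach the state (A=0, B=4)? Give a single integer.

Answer: 3

Derivation:
BFS from (A=5, B=8). One shortest path:
  1. pour(A -> B) -> (A=4 B=9)
  2. empty(B) -> (A=4 B=0)
  3. pour(A -> B) -> (A=0 B=4)
Reached target in 3 moves.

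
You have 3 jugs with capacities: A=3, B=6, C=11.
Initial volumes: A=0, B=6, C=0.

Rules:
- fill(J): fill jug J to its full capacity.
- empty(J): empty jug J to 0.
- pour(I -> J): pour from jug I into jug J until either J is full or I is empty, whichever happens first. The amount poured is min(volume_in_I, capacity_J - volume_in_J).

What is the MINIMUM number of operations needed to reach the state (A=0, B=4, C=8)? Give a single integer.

BFS from (A=0, B=6, C=0). One shortest path:
  1. pour(B -> C) -> (A=0 B=0 C=6)
  2. fill(B) -> (A=0 B=6 C=6)
  3. pour(B -> C) -> (A=0 B=1 C=11)
  4. pour(C -> A) -> (A=3 B=1 C=8)
  5. pour(A -> B) -> (A=0 B=4 C=8)
Reached target in 5 moves.

Answer: 5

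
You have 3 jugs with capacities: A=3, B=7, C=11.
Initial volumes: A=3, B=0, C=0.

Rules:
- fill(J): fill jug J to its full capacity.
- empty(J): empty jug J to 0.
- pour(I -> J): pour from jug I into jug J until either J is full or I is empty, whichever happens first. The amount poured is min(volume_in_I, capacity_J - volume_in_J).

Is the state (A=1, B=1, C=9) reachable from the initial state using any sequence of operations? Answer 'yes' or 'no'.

Answer: no

Derivation:
BFS explored all 264 reachable states.
Reachable set includes: (0,0,0), (0,0,1), (0,0,2), (0,0,3), (0,0,4), (0,0,5), (0,0,6), (0,0,7), (0,0,8), (0,0,9), (0,0,10), (0,0,11) ...
Target (A=1, B=1, C=9) not in reachable set → no.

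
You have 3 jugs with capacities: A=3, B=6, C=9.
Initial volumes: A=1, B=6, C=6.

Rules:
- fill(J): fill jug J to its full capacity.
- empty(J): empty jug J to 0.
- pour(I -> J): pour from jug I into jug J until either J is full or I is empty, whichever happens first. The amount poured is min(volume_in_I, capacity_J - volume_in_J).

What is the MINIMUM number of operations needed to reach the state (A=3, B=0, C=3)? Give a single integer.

Answer: 3

Derivation:
BFS from (A=1, B=6, C=6). One shortest path:
  1. empty(A) -> (A=0 B=6 C=6)
  2. empty(B) -> (A=0 B=0 C=6)
  3. pour(C -> A) -> (A=3 B=0 C=3)
Reached target in 3 moves.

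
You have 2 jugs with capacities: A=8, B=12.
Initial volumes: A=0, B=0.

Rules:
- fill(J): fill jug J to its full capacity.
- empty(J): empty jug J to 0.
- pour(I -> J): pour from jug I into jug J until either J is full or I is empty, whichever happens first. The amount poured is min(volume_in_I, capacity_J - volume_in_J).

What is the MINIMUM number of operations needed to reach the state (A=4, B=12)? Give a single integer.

BFS from (A=0, B=0). One shortest path:
  1. fill(A) -> (A=8 B=0)
  2. pour(A -> B) -> (A=0 B=8)
  3. fill(A) -> (A=8 B=8)
  4. pour(A -> B) -> (A=4 B=12)
Reached target in 4 moves.

Answer: 4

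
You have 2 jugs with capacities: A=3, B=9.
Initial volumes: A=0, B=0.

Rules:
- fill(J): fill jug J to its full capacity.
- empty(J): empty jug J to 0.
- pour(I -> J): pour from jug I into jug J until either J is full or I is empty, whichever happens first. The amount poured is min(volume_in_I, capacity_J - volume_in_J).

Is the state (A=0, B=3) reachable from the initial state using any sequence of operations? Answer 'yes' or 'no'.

Answer: yes

Derivation:
BFS from (A=0, B=0):
  1. fill(A) -> (A=3 B=0)
  2. pour(A -> B) -> (A=0 B=3)
Target reached → yes.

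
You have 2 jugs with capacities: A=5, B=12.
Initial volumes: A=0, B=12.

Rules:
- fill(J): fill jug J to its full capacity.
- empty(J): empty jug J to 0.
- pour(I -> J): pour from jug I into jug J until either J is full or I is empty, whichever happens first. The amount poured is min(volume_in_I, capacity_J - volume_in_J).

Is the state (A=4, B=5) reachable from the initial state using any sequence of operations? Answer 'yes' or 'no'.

Answer: no

Derivation:
BFS explored all 34 reachable states.
Reachable set includes: (0,0), (0,1), (0,2), (0,3), (0,4), (0,5), (0,6), (0,7), (0,8), (0,9), (0,10), (0,11) ...
Target (A=4, B=5) not in reachable set → no.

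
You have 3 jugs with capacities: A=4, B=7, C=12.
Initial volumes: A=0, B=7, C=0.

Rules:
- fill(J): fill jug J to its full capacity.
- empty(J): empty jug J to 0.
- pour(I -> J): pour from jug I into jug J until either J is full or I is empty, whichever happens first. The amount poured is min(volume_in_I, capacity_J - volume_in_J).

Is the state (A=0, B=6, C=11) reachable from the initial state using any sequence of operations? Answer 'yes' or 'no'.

BFS from (A=0, B=7, C=0):
  1. pour(B -> A) -> (A=4 B=3 C=0)
  2. empty(A) -> (A=0 B=3 C=0)
  3. pour(B -> A) -> (A=3 B=0 C=0)
  4. fill(B) -> (A=3 B=7 C=0)
  5. pour(B -> C) -> (A=3 B=0 C=7)
  6. fill(B) -> (A=3 B=7 C=7)
  7. pour(B -> A) -> (A=4 B=6 C=7)
  8. pour(A -> C) -> (A=0 B=6 C=11)
Target reached → yes.

Answer: yes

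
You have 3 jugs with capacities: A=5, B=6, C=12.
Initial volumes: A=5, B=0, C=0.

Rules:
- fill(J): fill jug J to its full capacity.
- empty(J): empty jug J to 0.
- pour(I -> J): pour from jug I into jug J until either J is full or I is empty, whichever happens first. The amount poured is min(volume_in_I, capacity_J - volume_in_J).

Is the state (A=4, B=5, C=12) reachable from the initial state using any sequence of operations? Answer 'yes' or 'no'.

Answer: yes

Derivation:
BFS from (A=5, B=0, C=0):
  1. fill(B) -> (A=5 B=6 C=0)
  2. pour(A -> C) -> (A=0 B=6 C=5)
  3. fill(A) -> (A=5 B=6 C=5)
  4. pour(B -> C) -> (A=5 B=0 C=11)
  5. pour(A -> B) -> (A=0 B=5 C=11)
  6. fill(A) -> (A=5 B=5 C=11)
  7. pour(A -> C) -> (A=4 B=5 C=12)
Target reached → yes.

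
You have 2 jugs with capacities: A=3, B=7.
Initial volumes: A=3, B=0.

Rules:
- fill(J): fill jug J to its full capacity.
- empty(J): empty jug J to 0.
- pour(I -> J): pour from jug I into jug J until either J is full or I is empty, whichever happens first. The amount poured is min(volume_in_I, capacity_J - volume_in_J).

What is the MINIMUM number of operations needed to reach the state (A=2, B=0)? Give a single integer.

BFS from (A=3, B=0). One shortest path:
  1. pour(A -> B) -> (A=0 B=3)
  2. fill(A) -> (A=3 B=3)
  3. pour(A -> B) -> (A=0 B=6)
  4. fill(A) -> (A=3 B=6)
  5. pour(A -> B) -> (A=2 B=7)
  6. empty(B) -> (A=2 B=0)
Reached target in 6 moves.

Answer: 6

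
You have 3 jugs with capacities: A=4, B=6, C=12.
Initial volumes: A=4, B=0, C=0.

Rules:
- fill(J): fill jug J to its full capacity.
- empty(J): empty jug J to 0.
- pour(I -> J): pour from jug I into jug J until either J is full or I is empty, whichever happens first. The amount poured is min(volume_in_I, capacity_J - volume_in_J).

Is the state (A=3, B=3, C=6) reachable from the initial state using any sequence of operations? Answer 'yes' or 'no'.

BFS explored all 74 reachable states.
Reachable set includes: (0,0,0), (0,0,2), (0,0,4), (0,0,6), (0,0,8), (0,0,10), (0,0,12), (0,2,0), (0,2,2), (0,2,4), (0,2,6), (0,2,8) ...
Target (A=3, B=3, C=6) not in reachable set → no.

Answer: no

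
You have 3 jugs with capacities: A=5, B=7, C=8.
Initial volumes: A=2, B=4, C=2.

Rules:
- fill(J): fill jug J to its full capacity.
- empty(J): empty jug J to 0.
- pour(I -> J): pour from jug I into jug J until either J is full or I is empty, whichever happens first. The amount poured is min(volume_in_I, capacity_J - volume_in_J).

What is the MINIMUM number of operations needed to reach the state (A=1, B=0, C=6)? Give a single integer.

BFS from (A=2, B=4, C=2). One shortest path:
  1. pour(A -> C) -> (A=0 B=4 C=4)
  2. pour(B -> A) -> (A=4 B=0 C=4)
  3. fill(B) -> (A=4 B=7 C=4)
  4. pour(B -> A) -> (A=5 B=6 C=4)
  5. pour(A -> C) -> (A=1 B=6 C=8)
  6. empty(C) -> (A=1 B=6 C=0)
  7. pour(B -> C) -> (A=1 B=0 C=6)
Reached target in 7 moves.

Answer: 7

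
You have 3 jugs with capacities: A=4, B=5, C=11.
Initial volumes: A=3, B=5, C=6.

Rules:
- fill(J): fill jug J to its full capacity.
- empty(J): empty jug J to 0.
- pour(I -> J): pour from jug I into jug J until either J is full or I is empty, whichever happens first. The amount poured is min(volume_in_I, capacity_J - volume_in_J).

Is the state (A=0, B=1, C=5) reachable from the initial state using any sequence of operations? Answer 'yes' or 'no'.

BFS from (A=3, B=5, C=6):
  1. pour(C -> A) -> (A=4 B=5 C=5)
  2. empty(A) -> (A=0 B=5 C=5)
  3. pour(B -> A) -> (A=4 B=1 C=5)
  4. empty(A) -> (A=0 B=1 C=5)
Target reached → yes.

Answer: yes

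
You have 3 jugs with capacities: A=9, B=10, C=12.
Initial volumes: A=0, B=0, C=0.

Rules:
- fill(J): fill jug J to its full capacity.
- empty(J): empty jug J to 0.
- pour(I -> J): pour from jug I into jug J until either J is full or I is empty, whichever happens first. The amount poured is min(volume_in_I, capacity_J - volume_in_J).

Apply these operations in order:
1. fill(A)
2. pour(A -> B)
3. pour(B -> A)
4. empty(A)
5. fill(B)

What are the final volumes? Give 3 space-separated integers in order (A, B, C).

Step 1: fill(A) -> (A=9 B=0 C=0)
Step 2: pour(A -> B) -> (A=0 B=9 C=0)
Step 3: pour(B -> A) -> (A=9 B=0 C=0)
Step 4: empty(A) -> (A=0 B=0 C=0)
Step 5: fill(B) -> (A=0 B=10 C=0)

Answer: 0 10 0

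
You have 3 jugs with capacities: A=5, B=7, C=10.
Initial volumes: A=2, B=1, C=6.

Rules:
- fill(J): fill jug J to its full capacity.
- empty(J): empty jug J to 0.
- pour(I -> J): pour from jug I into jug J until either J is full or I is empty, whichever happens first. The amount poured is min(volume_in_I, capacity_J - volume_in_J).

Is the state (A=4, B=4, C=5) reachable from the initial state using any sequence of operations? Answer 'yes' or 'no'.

Answer: no

Derivation:
BFS explored all 313 reachable states.
Reachable set includes: (0,0,0), (0,0,1), (0,0,2), (0,0,3), (0,0,4), (0,0,5), (0,0,6), (0,0,7), (0,0,8), (0,0,9), (0,0,10), (0,1,0) ...
Target (A=4, B=4, C=5) not in reachable set → no.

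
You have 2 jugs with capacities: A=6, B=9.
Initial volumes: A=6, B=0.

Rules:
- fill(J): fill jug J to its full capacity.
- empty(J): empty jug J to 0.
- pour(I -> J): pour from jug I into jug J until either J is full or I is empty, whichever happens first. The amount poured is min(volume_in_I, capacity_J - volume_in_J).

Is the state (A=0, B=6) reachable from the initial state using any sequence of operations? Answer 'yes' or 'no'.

Answer: yes

Derivation:
BFS from (A=6, B=0):
  1. pour(A -> B) -> (A=0 B=6)
Target reached → yes.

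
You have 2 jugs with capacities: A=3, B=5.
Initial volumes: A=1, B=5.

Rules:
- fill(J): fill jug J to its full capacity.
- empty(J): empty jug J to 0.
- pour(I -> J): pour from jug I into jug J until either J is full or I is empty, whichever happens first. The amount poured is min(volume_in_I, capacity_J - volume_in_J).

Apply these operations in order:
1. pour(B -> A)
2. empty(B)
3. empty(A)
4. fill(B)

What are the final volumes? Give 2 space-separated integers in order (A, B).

Answer: 0 5

Derivation:
Step 1: pour(B -> A) -> (A=3 B=3)
Step 2: empty(B) -> (A=3 B=0)
Step 3: empty(A) -> (A=0 B=0)
Step 4: fill(B) -> (A=0 B=5)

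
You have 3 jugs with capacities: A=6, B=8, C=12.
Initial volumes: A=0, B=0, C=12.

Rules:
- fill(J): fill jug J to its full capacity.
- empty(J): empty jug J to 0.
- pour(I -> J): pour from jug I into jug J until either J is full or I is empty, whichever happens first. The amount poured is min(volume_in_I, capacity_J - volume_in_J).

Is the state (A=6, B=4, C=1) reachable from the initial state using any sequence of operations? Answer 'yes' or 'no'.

Answer: no

Derivation:
BFS explored all 110 reachable states.
Reachable set includes: (0,0,0), (0,0,2), (0,0,4), (0,0,6), (0,0,8), (0,0,10), (0,0,12), (0,2,0), (0,2,2), (0,2,4), (0,2,6), (0,2,8) ...
Target (A=6, B=4, C=1) not in reachable set → no.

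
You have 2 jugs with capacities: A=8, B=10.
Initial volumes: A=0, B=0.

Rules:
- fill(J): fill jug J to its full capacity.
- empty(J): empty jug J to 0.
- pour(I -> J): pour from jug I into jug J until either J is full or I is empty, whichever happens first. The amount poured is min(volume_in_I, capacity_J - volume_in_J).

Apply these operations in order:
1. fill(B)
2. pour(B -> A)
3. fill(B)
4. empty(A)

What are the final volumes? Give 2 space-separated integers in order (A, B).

Answer: 0 10

Derivation:
Step 1: fill(B) -> (A=0 B=10)
Step 2: pour(B -> A) -> (A=8 B=2)
Step 3: fill(B) -> (A=8 B=10)
Step 4: empty(A) -> (A=0 B=10)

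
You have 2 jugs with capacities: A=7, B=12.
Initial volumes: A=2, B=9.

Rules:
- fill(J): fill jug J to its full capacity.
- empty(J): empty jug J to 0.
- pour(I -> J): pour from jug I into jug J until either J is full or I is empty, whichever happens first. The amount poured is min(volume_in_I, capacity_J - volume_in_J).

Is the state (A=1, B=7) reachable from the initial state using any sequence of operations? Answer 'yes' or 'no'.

Answer: no

Derivation:
BFS explored all 39 reachable states.
Reachable set includes: (0,0), (0,1), (0,2), (0,3), (0,4), (0,5), (0,6), (0,7), (0,8), (0,9), (0,10), (0,11) ...
Target (A=1, B=7) not in reachable set → no.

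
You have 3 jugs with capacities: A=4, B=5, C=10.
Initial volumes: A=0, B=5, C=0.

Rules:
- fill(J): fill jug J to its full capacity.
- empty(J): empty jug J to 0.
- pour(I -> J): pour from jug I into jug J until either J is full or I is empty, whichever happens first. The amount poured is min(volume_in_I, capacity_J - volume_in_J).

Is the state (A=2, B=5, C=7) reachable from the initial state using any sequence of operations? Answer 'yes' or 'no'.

BFS from (A=0, B=5, C=0):
  1. fill(A) -> (A=4 B=5 C=0)
  2. pour(A -> C) -> (A=0 B=5 C=4)
  3. pour(B -> A) -> (A=4 B=1 C=4)
  4. pour(A -> C) -> (A=0 B=1 C=8)
  5. pour(B -> A) -> (A=1 B=0 C=8)
  6. fill(B) -> (A=1 B=5 C=8)
  7. pour(B -> A) -> (A=4 B=2 C=8)
  8. pour(A -> C) -> (A=2 B=2 C=10)
  9. pour(C -> B) -> (A=2 B=5 C=7)
Target reached → yes.

Answer: yes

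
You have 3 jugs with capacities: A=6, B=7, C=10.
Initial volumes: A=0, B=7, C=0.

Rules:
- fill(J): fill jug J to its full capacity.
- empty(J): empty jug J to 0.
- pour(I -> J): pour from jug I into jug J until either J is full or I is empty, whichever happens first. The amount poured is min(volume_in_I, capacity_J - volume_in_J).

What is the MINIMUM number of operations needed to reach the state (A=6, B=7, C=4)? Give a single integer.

BFS from (A=0, B=7, C=0). One shortest path:
  1. fill(C) -> (A=0 B=7 C=10)
  2. pour(C -> A) -> (A=6 B=7 C=4)
Reached target in 2 moves.

Answer: 2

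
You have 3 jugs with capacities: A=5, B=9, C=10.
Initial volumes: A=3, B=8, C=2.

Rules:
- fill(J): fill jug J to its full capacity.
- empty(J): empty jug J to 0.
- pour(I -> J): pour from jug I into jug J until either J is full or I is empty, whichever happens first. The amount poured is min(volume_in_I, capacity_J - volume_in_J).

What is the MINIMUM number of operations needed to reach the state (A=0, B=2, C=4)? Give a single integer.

BFS from (A=3, B=8, C=2). One shortest path:
  1. fill(A) -> (A=5 B=8 C=2)
  2. pour(A -> B) -> (A=4 B=9 C=2)
  3. empty(B) -> (A=4 B=0 C=2)
  4. pour(C -> B) -> (A=4 B=2 C=0)
  5. pour(A -> C) -> (A=0 B=2 C=4)
Reached target in 5 moves.

Answer: 5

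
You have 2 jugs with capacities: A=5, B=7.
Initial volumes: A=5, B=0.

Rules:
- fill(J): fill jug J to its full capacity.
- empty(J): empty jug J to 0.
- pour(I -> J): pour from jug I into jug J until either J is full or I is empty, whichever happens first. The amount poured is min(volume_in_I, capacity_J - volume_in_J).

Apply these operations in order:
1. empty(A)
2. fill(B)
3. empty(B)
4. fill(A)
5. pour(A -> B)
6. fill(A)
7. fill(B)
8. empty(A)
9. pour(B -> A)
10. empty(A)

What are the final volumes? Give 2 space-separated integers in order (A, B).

Step 1: empty(A) -> (A=0 B=0)
Step 2: fill(B) -> (A=0 B=7)
Step 3: empty(B) -> (A=0 B=0)
Step 4: fill(A) -> (A=5 B=0)
Step 5: pour(A -> B) -> (A=0 B=5)
Step 6: fill(A) -> (A=5 B=5)
Step 7: fill(B) -> (A=5 B=7)
Step 8: empty(A) -> (A=0 B=7)
Step 9: pour(B -> A) -> (A=5 B=2)
Step 10: empty(A) -> (A=0 B=2)

Answer: 0 2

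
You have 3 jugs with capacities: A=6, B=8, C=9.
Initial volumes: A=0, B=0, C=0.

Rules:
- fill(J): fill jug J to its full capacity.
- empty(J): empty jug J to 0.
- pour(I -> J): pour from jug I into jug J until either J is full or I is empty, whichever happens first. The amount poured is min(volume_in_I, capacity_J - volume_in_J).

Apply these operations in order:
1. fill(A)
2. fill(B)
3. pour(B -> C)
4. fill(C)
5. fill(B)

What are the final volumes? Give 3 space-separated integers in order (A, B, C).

Step 1: fill(A) -> (A=6 B=0 C=0)
Step 2: fill(B) -> (A=6 B=8 C=0)
Step 3: pour(B -> C) -> (A=6 B=0 C=8)
Step 4: fill(C) -> (A=6 B=0 C=9)
Step 5: fill(B) -> (A=6 B=8 C=9)

Answer: 6 8 9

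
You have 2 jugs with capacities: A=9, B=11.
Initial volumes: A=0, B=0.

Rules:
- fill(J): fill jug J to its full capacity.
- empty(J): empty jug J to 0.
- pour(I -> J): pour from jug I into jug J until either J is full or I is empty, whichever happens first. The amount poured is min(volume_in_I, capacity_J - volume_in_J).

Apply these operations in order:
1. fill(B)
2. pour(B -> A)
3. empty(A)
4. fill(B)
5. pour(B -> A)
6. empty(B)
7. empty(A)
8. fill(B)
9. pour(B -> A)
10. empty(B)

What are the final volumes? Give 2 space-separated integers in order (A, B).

Answer: 9 0

Derivation:
Step 1: fill(B) -> (A=0 B=11)
Step 2: pour(B -> A) -> (A=9 B=2)
Step 3: empty(A) -> (A=0 B=2)
Step 4: fill(B) -> (A=0 B=11)
Step 5: pour(B -> A) -> (A=9 B=2)
Step 6: empty(B) -> (A=9 B=0)
Step 7: empty(A) -> (A=0 B=0)
Step 8: fill(B) -> (A=0 B=11)
Step 9: pour(B -> A) -> (A=9 B=2)
Step 10: empty(B) -> (A=9 B=0)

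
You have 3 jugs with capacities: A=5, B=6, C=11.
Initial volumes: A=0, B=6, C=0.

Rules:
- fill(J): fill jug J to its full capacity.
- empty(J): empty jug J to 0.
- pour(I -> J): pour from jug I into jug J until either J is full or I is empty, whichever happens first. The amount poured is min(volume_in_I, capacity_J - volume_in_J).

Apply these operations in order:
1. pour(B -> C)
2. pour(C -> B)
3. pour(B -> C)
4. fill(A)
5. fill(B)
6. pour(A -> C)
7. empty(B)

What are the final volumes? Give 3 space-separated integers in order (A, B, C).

Step 1: pour(B -> C) -> (A=0 B=0 C=6)
Step 2: pour(C -> B) -> (A=0 B=6 C=0)
Step 3: pour(B -> C) -> (A=0 B=0 C=6)
Step 4: fill(A) -> (A=5 B=0 C=6)
Step 5: fill(B) -> (A=5 B=6 C=6)
Step 6: pour(A -> C) -> (A=0 B=6 C=11)
Step 7: empty(B) -> (A=0 B=0 C=11)

Answer: 0 0 11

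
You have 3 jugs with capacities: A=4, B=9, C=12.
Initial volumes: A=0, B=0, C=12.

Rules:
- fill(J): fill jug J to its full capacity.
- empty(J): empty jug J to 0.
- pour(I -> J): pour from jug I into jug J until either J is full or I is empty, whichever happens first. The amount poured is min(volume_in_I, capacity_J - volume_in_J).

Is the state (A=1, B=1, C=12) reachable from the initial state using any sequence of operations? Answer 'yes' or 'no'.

BFS from (A=0, B=0, C=12):
  1. fill(B) -> (A=0 B=9 C=12)
  2. empty(C) -> (A=0 B=9 C=0)
  3. pour(B -> C) -> (A=0 B=0 C=9)
  4. fill(B) -> (A=0 B=9 C=9)
  5. pour(B -> A) -> (A=4 B=5 C=9)
  6. empty(A) -> (A=0 B=5 C=9)
  7. pour(B -> A) -> (A=4 B=1 C=9)
  8. pour(A -> C) -> (A=1 B=1 C=12)
Target reached → yes.

Answer: yes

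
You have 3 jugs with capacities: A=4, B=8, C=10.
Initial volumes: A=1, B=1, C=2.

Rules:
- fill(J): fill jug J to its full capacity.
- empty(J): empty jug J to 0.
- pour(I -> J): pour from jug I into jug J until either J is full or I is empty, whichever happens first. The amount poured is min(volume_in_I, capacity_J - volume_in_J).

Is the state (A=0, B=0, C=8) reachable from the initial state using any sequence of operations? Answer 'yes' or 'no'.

Answer: yes

Derivation:
BFS from (A=1, B=1, C=2):
  1. empty(A) -> (A=0 B=1 C=2)
  2. fill(B) -> (A=0 B=8 C=2)
  3. empty(C) -> (A=0 B=8 C=0)
  4. pour(B -> C) -> (A=0 B=0 C=8)
Target reached → yes.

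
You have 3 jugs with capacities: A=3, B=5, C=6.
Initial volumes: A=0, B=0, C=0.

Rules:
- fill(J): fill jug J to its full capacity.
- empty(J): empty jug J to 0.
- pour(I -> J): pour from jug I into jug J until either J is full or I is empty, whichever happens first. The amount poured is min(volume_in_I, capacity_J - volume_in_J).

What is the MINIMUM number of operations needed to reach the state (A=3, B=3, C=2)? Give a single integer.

Answer: 5

Derivation:
BFS from (A=0, B=0, C=0). One shortest path:
  1. fill(A) -> (A=3 B=0 C=0)
  2. fill(B) -> (A=3 B=5 C=0)
  3. pour(B -> C) -> (A=3 B=0 C=5)
  4. pour(A -> B) -> (A=0 B=3 C=5)
  5. pour(C -> A) -> (A=3 B=3 C=2)
Reached target in 5 moves.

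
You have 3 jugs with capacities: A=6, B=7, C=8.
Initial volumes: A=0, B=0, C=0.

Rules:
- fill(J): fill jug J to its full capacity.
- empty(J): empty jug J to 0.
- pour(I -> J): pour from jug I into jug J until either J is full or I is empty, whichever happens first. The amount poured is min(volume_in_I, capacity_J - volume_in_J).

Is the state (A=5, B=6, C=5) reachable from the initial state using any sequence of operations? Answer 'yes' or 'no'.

Answer: no

Derivation:
BFS explored all 294 reachable states.
Reachable set includes: (0,0,0), (0,0,1), (0,0,2), (0,0,3), (0,0,4), (0,0,5), (0,0,6), (0,0,7), (0,0,8), (0,1,0), (0,1,1), (0,1,2) ...
Target (A=5, B=6, C=5) not in reachable set → no.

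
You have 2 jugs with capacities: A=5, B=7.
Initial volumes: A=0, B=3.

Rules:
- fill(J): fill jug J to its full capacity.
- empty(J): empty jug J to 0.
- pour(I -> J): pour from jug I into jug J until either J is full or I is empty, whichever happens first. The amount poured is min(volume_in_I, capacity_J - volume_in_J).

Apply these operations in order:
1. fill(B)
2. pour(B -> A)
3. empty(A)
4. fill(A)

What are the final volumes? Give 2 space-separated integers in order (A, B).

Answer: 5 2

Derivation:
Step 1: fill(B) -> (A=0 B=7)
Step 2: pour(B -> A) -> (A=5 B=2)
Step 3: empty(A) -> (A=0 B=2)
Step 4: fill(A) -> (A=5 B=2)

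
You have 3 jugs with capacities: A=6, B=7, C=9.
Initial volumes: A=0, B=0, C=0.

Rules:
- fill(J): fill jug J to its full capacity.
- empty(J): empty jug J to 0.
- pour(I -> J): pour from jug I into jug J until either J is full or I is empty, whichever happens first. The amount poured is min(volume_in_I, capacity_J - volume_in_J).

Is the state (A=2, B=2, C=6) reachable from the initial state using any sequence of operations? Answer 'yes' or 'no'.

BFS explored all 320 reachable states.
Reachable set includes: (0,0,0), (0,0,1), (0,0,2), (0,0,3), (0,0,4), (0,0,5), (0,0,6), (0,0,7), (0,0,8), (0,0,9), (0,1,0), (0,1,1) ...
Target (A=2, B=2, C=6) not in reachable set → no.

Answer: no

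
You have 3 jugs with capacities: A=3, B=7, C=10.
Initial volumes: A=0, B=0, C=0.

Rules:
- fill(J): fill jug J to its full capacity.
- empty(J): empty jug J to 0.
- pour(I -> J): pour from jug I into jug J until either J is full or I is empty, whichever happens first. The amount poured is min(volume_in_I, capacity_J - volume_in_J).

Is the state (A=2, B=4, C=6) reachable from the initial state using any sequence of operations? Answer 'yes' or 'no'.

BFS explored all 244 reachable states.
Reachable set includes: (0,0,0), (0,0,1), (0,0,2), (0,0,3), (0,0,4), (0,0,5), (0,0,6), (0,0,7), (0,0,8), (0,0,9), (0,0,10), (0,1,0) ...
Target (A=2, B=4, C=6) not in reachable set → no.

Answer: no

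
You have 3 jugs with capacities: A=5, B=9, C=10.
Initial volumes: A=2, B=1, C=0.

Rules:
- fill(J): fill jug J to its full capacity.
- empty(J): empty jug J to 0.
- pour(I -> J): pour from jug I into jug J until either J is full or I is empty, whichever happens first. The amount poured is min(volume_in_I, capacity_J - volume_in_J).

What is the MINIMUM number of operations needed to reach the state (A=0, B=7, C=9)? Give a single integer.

BFS from (A=2, B=1, C=0). One shortest path:
  1. fill(B) -> (A=2 B=9 C=0)
  2. pour(B -> C) -> (A=2 B=0 C=9)
  3. pour(A -> B) -> (A=0 B=2 C=9)
  4. fill(A) -> (A=5 B=2 C=9)
  5. pour(A -> B) -> (A=0 B=7 C=9)
Reached target in 5 moves.

Answer: 5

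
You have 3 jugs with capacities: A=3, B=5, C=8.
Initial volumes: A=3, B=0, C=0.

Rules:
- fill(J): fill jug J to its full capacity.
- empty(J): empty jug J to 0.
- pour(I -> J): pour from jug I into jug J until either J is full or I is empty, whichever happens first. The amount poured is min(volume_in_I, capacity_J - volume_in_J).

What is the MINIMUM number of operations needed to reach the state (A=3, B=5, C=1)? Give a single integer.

BFS from (A=3, B=0, C=0). One shortest path:
  1. pour(A -> B) -> (A=0 B=3 C=0)
  2. fill(A) -> (A=3 B=3 C=0)
  3. pour(A -> B) -> (A=1 B=5 C=0)
  4. pour(A -> C) -> (A=0 B=5 C=1)
  5. fill(A) -> (A=3 B=5 C=1)
Reached target in 5 moves.

Answer: 5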